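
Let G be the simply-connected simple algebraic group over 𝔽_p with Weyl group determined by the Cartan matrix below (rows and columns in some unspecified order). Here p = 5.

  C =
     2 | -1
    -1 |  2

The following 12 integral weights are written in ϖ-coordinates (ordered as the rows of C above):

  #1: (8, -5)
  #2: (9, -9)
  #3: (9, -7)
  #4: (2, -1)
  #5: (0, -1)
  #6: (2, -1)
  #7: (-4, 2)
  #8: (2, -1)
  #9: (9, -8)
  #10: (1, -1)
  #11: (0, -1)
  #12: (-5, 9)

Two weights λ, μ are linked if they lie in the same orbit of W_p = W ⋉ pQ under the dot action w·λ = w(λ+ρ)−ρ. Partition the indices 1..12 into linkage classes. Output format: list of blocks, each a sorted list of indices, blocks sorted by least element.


A_2 Cartan matrix, 2 simple roots permuted; ρ=(1,1).

λ_j+ρ reflected into Ā_5 (⟨·,θ^∨⟩≤5); 2-tuples as given:

    λ_1+ρ ↦ (1, 0)
    λ_2+ρ ↦ (3, 0)
    λ_3+ρ ↦ (1, 0)
    λ_4+ρ ↦ (3, 0)
    λ_5+ρ ↦ (1, 0)
    λ_6+ρ ↦ (3, 0)
    λ_7+ρ ↦ (3, 0)
    λ_8+ρ ↦ (3, 0)
    λ_9+ρ ↦ (2, 0)
    λ_10+ρ ↦ (2, 0)
    λ_11+ρ ↦ (1, 0)
    λ_12+ρ ↦ (1, 0)

Grouping the 12 weights by Ā_5-representative: 3 linkage classes.

[[1, 3, 5, 11, 12], [2, 4, 6, 7, 8], [9, 10]]


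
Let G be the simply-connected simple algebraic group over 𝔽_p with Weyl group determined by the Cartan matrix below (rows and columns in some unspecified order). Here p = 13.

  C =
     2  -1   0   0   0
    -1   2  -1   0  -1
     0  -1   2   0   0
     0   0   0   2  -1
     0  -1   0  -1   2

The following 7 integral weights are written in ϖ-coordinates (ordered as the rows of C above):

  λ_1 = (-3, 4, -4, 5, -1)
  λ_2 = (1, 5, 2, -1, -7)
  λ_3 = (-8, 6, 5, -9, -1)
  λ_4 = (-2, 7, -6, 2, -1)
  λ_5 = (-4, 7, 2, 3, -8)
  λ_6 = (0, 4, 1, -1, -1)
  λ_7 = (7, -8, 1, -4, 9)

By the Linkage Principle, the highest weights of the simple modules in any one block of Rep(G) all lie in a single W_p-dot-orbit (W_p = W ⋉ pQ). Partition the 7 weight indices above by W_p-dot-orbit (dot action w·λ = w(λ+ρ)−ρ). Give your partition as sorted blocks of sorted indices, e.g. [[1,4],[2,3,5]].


D_5 Cartan matrix, 5 simple roots permuted; ρ=(1,1,1,1,1).

Ā_13 reps of the 7 weights (D_5, coords as presented):

  1: (2, 0, 3, 6, 0) · 2: (2, 0, 3, 6, 0) · 3: (1, 5, 2, 0, 0) · 4: (1, 2, 5, 3, 0) · 5: (1, 2, 1, 3, 2) · 6: (1, 5, 2, 0, 0) · 7: (1, 2, 5, 3, 0)

These 7 weights hit 4 W_13-dot-orbits; sizes (2, 2, 2, 1):

[[1, 2], [3, 6], [4, 7], [5]]


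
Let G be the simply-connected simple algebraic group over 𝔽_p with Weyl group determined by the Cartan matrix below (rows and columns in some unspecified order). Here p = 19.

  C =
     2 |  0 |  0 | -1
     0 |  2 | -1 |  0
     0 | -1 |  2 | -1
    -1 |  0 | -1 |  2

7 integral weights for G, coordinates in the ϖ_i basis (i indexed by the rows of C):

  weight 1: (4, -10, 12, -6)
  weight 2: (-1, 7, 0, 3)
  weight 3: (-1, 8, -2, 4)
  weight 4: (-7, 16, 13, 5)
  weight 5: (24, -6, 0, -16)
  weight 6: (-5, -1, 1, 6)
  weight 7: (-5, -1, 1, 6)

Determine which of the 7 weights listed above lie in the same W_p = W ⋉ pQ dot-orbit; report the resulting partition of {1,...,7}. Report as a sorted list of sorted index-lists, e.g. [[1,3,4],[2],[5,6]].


Root system A_4: the 4×4 matrix C matches after relabeling.

Alcove-folded reps (p=19, 7 weights, presented ϖ-order):

  λ_1 → (0, 8, 1, 4)
  λ_2 → (0, 8, 1, 4)
  λ_3 → (0, 8, 1, 4)
  λ_4 → (0, 1, 1, 12)
  λ_5 → (0, 8, 1, 4)
  λ_6 → (4, 0, 2, 3)
  λ_7 → (4, 0, 2, 3)

Linkage partition of the 7 weights (3 classes, p=19):

[[1, 2, 3, 5], [4], [6, 7]]


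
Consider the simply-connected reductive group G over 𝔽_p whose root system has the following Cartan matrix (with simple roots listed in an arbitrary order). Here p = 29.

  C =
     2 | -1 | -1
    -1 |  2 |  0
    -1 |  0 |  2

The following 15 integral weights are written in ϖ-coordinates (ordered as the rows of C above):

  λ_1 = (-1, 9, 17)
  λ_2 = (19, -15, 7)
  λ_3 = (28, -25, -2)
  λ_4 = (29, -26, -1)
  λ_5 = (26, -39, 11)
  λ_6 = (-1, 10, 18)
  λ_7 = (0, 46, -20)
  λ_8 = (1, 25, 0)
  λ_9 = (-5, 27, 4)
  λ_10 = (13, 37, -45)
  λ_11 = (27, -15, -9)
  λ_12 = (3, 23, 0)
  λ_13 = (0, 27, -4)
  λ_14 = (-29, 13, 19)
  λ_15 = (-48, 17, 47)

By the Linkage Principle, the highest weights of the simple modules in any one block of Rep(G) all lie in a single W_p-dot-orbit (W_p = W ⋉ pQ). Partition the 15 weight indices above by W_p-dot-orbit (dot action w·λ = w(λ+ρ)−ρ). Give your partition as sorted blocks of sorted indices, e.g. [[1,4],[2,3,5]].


A_3 Cartan matrix, 3 simple roots permuted; ρ=(1,1,1).

Folding the 15 weights λ_j+ρ into Ā_29 (reps in the given 3-coord order):

  λ_1+ρ ↦ (0, 10, 18)
  λ_2+ρ ↦ (6, 14, 8)
  λ_3+ρ ↦ (4, 24, 1)
  λ_4+ρ ↦ (4, 24, 1)
  λ_5+ρ ↦ (2, 17, 9)
  λ_6+ρ ↦ (0, 10, 18)
  λ_7+ρ ↦ (0, 10, 18)
  λ_8+ρ ↦ (2, 26, 1)
  λ_9+ρ ↦ (4, 24, 1)
  λ_10+ρ ↦ (6, 14, 8)
  λ_11+ρ ↦ (6, 14, 8)
  λ_12+ρ ↦ (4, 24, 1)
  λ_13+ρ ↦ (2, 26, 1)
  λ_14+ρ ↦ (6, 14, 8)
  λ_15+ρ ↦ (0, 10, 18)

Grouping the 15 weights by Ā_29-representative: 5 linkage classes.

[[1, 6, 7, 15], [2, 10, 11, 14], [3, 4, 9, 12], [5], [8, 13]]


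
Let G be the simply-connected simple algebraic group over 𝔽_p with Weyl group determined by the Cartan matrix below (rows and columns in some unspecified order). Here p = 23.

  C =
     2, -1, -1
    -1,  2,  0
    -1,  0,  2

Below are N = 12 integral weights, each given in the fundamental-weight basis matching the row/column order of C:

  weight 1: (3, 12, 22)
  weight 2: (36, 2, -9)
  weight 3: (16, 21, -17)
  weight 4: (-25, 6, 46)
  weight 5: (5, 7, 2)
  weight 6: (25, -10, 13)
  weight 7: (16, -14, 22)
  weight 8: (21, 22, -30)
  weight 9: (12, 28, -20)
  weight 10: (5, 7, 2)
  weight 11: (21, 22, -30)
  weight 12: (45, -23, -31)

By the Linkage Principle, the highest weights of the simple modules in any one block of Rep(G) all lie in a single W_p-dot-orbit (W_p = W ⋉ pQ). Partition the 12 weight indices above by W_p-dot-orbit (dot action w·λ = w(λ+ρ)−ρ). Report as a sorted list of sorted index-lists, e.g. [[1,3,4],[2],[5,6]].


C ↔ A_3 under row/col permutation; |W(A_3)| = 24.

Each λ_j+ρ reduced to Ā_23; 3-tuples below use C's row order:

    1: (0, 4, 6)
    2: (6, 8, 3)
    3: (1, 6, 0)
    4: (1, 6, 0)
    5: (6, 8, 3)
    6: (6, 8, 3)
    7: (0, 4, 6)
    8: (1, 6, 0)
    9: (0, 4, 6)
    10: (6, 8, 3)
    11: (1, 6, 0)
    12: (1, 6, 0)

These 12 weights hit 3 W_23-dot-orbits; sizes (3, 4, 5):

[[1, 7, 9], [2, 5, 6, 10], [3, 4, 8, 11, 12]]


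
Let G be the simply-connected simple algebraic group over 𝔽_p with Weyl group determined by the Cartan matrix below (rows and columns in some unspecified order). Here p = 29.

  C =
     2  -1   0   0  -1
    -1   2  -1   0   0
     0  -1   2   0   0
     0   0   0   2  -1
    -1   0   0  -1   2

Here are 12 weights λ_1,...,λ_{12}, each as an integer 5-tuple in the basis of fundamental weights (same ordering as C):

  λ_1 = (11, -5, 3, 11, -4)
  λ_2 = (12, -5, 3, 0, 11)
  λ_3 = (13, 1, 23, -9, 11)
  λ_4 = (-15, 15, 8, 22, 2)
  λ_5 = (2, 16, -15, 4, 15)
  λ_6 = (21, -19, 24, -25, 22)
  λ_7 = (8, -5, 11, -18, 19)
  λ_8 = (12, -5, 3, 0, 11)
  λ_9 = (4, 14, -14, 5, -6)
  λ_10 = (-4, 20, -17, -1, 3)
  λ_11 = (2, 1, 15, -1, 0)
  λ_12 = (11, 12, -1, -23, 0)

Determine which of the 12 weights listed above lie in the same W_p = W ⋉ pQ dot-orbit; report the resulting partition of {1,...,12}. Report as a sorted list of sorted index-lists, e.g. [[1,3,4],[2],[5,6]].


Dynkin diagram of C (from the 8 off-diagonal −1 entries): A_5.

Folding the 12 weights λ_j+ρ into Ā_29 (reps in the given 5-coord order):

  λ_1 → (5, 4, 0, 9, 3);  λ_2 → (9, 4, 0, 1, 12);  λ_3 → (3, 2, 1, 4, 11);  λ_4 → (3, 2, 1, 4, 11);  λ_5 → (3, 3, 2, 7, 9);  λ_6 → (3, 2, 16, 0, 1);  λ_7 → (5, 4, 0, 9, 3);  λ_8 → (9, 4, 0, 1, 12);  λ_9 → (0, 2, 13, 1, 5);  λ_10 → (3, 2, 16, 0, 1);  λ_11 → (3, 2, 16, 0, 1);  λ_12 → (9, 4, 0, 1, 12)

Grouping the 12 weights by Ā_29-representative: 6 linkage classes.

[[1, 7], [2, 8, 12], [3, 4], [5], [6, 10, 11], [9]]


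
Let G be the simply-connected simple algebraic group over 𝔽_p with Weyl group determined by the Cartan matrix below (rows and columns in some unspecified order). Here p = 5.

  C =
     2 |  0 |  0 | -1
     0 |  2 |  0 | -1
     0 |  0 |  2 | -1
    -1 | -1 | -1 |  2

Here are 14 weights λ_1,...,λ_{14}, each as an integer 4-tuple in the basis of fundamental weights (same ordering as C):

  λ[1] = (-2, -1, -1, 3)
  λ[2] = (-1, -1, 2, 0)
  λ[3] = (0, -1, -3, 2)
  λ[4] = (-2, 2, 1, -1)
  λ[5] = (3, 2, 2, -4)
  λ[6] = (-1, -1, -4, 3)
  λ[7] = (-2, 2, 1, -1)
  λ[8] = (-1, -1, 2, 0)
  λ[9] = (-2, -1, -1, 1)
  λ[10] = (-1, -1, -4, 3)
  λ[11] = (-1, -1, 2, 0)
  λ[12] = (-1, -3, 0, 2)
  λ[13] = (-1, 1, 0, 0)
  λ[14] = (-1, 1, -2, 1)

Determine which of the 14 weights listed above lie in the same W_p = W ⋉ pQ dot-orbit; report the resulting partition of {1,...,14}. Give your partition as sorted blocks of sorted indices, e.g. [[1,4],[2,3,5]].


Cartan matrix: type D_4 (|W|=192); un-permuting the 4 rows.

Alcove-folded reps (p=5, 14 weights, presented ϖ-order):

  [1] (1, 0, 0, 1);  [2] (0, 0, 3, 1);  [3] (1, 0, 2, 1);  [4] (0, 2, 1, 1);  [5] (1, 0, 0, 1);  [6] (0, 0, 3, 1);  [7] (0, 2, 1, 1);  [8] (0, 0, 3, 1);  [9] (1, 0, 0, 1);  [10] (0, 0, 3, 1);  [11] (0, 0, 3, 1);  [12] (0, 2, 1, 1);  [13] (0, 2, 1, 1);  [14] (0, 2, 1, 1)

Partition of {1..14} into 4 W_5-dot-orbits:

[[1, 5, 9], [2, 6, 8, 10, 11], [3], [4, 7, 12, 13, 14]]


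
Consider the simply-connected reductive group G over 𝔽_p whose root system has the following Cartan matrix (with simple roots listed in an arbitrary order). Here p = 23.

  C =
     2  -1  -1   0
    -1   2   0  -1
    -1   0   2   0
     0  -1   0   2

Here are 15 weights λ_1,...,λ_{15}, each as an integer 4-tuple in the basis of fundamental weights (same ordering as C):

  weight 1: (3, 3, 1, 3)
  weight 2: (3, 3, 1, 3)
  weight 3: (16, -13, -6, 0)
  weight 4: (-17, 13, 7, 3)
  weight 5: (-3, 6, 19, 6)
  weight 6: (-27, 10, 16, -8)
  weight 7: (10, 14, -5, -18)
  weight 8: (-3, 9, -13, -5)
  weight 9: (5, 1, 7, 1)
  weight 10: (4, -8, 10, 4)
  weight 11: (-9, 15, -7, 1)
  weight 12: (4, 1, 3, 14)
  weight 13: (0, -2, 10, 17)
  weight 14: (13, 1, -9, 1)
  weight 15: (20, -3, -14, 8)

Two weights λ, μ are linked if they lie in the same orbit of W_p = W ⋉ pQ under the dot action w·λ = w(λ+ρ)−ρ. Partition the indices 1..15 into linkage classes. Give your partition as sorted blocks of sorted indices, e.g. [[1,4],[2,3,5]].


Root system A_4: the 4×4 matrix C matches after relabeling.

λ_j+ρ reflected into Ā_23 (⟨·,θ^∨⟩≤23); 4-tuples as given:

  [1] (4, 4, 2, 4) · [2] (4, 4, 2, 4) · [3] (0, 1, 5, 11) · [4] (6, 2, 8, 2) · [5] (2, 3, 9, 2) · [6] (5, 2, 1, 12) · [7] (5, 2, 1, 12) · [8] (4, 4, 2, 4) · [9] (6, 2, 8, 2) · [10] (2, 3, 9, 2) · [11] (6, 2, 8, 2) · [12] (5, 2, 1, 12) · [13] (0, 1, 5, 11) · [14] (6, 2, 8, 2) · [15] (6, 2, 8, 2)

The 15 indices split into 5 linkage classes (same alcove rep ⇔ same W_23-dot-orbit):

[[1, 2, 8], [3, 13], [4, 9, 11, 14, 15], [5, 10], [6, 7, 12]]


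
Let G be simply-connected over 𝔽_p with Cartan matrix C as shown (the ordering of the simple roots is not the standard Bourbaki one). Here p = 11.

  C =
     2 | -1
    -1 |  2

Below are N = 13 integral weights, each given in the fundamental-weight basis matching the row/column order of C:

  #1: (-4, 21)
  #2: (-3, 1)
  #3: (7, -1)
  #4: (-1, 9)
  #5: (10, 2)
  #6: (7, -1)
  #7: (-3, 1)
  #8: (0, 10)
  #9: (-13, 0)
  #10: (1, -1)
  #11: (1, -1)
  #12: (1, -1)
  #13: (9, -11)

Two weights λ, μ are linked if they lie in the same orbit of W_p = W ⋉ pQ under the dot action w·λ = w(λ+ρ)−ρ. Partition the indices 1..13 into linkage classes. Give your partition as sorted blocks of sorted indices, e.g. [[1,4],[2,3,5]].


Cartan matrix: type A_2 (|W|=6); un-permuting the 2 rows.

Ā_11 reps of the 13 weights (A_2, coords as presented):

  λ_1 → (8, 0)
  λ_2 → (2, 0)
  λ_3 → (8, 0)
  λ_4 → (0, 10)
  λ_5 → (8, 0)
  λ_6 → (8, 0)
  λ_7 → (2, 0)
  λ_8 → (0, 10)
  λ_9 → (0, 10)
  λ_10 → (2, 0)
  λ_11 → (2, 0)
  λ_12 → (2, 0)
  λ_13 → (0, 10)

These 13 weights hit 3 W_11-dot-orbits; sizes (4, 5, 4):

[[1, 3, 5, 6], [2, 7, 10, 11, 12], [4, 8, 9, 13]]


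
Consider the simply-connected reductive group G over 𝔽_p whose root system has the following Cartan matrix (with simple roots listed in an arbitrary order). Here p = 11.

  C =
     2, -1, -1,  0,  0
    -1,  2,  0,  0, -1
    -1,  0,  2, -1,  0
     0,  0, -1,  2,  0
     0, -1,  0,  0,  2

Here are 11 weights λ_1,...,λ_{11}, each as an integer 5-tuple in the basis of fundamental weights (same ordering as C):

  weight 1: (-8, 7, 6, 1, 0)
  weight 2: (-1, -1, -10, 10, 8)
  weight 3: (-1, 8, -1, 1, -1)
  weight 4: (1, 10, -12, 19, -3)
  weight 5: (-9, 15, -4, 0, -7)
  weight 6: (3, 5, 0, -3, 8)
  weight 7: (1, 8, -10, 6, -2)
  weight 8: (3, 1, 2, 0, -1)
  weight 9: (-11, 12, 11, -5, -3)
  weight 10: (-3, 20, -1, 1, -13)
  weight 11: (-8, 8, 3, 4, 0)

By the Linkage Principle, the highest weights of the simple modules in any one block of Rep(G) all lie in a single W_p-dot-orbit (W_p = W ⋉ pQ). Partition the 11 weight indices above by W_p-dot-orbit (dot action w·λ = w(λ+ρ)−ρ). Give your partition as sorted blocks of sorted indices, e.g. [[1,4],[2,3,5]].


Type A_5, rank 5, |W|=720; reorder rows/cols to standard.

Ā_11 reps of the 11 weights (A_5, coords as presented):

  [1] (7, 1, 0, 2, 1)
  [2] (0, 9, 0, 2, 0)
  [3] (0, 9, 0, 2, 0)
  [4] (0, 9, 0, 2, 0)
  [5] (0, 1, 2, 3, 0)
  [6] (4, 2, 3, 1, 0)
  [7] (7, 1, 0, 2, 1)
  [8] (4, 2, 3, 1, 0)
  [9] (7, 1, 0, 2, 1)
  [10] (7, 1, 0, 2, 1)
  [11] (4, 2, 3, 1, 0)

Grouping the 11 weights by Ā_11-representative: 4 linkage classes.

[[1, 7, 9, 10], [2, 3, 4], [5], [6, 8, 11]]


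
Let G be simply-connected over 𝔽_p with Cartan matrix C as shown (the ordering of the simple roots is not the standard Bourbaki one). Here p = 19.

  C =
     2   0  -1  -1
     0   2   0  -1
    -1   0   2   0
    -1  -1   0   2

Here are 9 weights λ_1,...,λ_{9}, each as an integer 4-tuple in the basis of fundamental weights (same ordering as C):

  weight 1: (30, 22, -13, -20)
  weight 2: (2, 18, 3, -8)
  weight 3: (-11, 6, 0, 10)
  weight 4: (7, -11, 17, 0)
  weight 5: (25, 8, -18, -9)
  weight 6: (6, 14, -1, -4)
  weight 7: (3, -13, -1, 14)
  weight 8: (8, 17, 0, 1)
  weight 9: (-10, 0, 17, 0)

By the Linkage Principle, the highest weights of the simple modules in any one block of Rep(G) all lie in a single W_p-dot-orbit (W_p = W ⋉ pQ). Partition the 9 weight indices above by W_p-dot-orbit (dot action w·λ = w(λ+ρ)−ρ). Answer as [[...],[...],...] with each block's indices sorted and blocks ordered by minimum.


Root system A_4: the 4×4 matrix C matches after relabeling.

Each λ_j+ρ reduced to Ā_19; 4-tuples below use C's row order:

  λ_1+ρ ↦ (4, 12, 0, 3) · λ_2+ρ ↦ (4, 12, 0, 3) · λ_3+ρ ↦ (1, 7, 9, 1) · λ_4+ρ ↦ (1, 7, 9, 1) · λ_5+ρ ↦ (1, 7, 9, 1) · λ_6+ρ ↦ (4, 12, 0, 3) · λ_7+ρ ↦ (4, 12, 0, 3) · λ_8+ρ ↦ (1, 7, 9, 1) · λ_9+ρ ↦ (1, 7, 9, 1)

The 9 indices split into 2 linkage classes (same alcove rep ⇔ same W_19-dot-orbit):

[[1, 2, 6, 7], [3, 4, 5, 8, 9]]


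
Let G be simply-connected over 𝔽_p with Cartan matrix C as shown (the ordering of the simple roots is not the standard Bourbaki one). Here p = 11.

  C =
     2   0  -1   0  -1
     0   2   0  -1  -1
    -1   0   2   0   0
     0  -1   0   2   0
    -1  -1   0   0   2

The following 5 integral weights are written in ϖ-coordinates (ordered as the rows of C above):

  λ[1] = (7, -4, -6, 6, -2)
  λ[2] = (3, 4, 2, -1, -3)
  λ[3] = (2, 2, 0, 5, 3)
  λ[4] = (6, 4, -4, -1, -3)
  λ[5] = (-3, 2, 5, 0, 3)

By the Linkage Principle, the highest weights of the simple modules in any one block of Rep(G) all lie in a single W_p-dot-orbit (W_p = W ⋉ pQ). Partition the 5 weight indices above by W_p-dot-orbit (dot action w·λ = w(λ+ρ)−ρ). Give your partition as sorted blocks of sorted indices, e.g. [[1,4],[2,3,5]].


C ↔ A_5 under row/col permutation; |W(A_5)| = 720.

Alcove-folded reps (p=11, 5 weights, presented ϖ-order):

  [1] (1, 1, 4, 3, 2) · [2] (2, 3, 3, 0, 2) · [3] (2, 3, 3, 0, 2) · [4] (2, 3, 3, 0, 2) · [5] (2, 3, 3, 0, 2)

Grouping the 5 weights by Ā_11-representative: 2 linkage classes.

[[1], [2, 3, 4, 5]]


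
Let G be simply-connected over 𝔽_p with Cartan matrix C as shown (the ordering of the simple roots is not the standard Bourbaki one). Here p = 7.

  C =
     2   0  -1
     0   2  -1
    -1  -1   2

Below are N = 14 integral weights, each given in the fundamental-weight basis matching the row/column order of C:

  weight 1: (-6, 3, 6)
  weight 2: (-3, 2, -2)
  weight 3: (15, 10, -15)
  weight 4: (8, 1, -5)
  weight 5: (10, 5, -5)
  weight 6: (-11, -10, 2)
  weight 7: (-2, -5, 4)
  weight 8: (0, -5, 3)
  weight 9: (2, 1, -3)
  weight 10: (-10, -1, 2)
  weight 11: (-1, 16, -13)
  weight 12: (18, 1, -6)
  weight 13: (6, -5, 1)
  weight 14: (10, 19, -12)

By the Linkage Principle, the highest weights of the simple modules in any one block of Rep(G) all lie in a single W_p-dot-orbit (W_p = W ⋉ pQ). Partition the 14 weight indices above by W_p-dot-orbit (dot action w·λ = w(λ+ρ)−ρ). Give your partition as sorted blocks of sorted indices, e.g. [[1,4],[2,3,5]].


A_3 Cartan matrix, 3 simple roots permuted; ρ=(1,1,1).

Alcove-folded reps (p=7, 14 weights, presented ϖ-order):

  1: (1, 0, 2)
  2: (1, 0, 2)
  3: (1, 0, 2)
  4: (3, 0, 2)
  5: (1, 4, 0)
  6: (1, 0, 2)
  7: (1, 4, 0)
  8: (1, 4, 0)
  9: (1, 0, 2)
  10: (1, 4, 0)
  11: (3, 0, 2)
  12: (3, 0, 2)
  13: (3, 0, 2)
  14: (1, 4, 0)

Grouping the 14 weights by Ā_7-representative: 3 linkage classes.

[[1, 2, 3, 6, 9], [4, 11, 12, 13], [5, 7, 8, 10, 14]]


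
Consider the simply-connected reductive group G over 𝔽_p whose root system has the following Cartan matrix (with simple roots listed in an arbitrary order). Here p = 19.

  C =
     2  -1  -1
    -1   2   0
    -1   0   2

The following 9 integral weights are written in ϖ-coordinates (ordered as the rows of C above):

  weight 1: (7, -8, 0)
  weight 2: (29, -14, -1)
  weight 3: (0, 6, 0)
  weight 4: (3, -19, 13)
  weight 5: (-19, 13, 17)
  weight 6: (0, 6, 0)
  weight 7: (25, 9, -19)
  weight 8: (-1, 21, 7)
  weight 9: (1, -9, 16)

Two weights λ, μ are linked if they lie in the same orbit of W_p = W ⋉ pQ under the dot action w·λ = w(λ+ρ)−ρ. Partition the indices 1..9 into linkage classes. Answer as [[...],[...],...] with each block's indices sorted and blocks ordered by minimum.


Root system A_3: the 3×3 matrix C matches after relabeling.

λ_j+ρ reflected into Ā_19 (⟨·,θ^∨⟩≤19); 3-tuples as given:

    λ_1 → (1, 7, 1)
    λ_2 → (6, 2, 11)
    λ_3 → (1, 7, 1)
    λ_4 → (14, 4, 0)
    λ_5 → (14, 4, 0)
    λ_6 → (1, 7, 1)
    λ_7 → (1, 7, 1)
    λ_8 → (3, 8, 0)
    λ_9 → (6, 2, 11)

Partition of {1..9} into 4 W_19-dot-orbits:

[[1, 3, 6, 7], [2, 9], [4, 5], [8]]


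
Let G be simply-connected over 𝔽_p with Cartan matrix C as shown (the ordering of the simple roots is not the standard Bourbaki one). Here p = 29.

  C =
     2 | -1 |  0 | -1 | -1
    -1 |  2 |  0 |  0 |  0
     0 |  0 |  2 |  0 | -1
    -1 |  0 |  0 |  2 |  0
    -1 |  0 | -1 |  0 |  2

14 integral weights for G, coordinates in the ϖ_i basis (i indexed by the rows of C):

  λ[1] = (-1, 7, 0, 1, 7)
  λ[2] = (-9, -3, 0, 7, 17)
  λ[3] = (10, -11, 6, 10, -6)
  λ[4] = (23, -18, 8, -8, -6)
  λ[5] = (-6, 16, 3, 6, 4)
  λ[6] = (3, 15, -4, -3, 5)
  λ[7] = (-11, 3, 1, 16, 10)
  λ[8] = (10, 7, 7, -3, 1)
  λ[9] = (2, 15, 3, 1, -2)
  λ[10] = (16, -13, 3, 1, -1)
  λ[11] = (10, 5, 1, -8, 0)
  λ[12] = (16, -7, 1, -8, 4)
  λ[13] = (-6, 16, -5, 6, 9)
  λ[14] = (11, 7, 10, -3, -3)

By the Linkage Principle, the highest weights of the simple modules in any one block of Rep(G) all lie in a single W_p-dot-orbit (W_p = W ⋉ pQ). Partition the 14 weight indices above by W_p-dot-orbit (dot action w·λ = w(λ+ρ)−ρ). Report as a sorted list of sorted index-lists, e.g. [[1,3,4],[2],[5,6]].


D_5 Cartan matrix, 5 simple roots permuted; ρ=(1,1,1,1,1).

Folding the 14 weights λ_j+ρ into Ā_29 (reps in the given 5-coord order):

  [1] (0, 8, 1, 2, 8);  [2] (0, 8, 1, 2, 8);  [3] (4, 6, 2, 7, 1);  [4] (5, 12, 4, 2, 0);  [5] (5, 12, 4, 2, 0);  [6] (2, 16, 3, 2, 1);  [7] (4, 6, 2, 7, 1);  [8] (0, 8, 1, 2, 8);  [9] (2, 16, 3, 2, 1);  [10] (5, 12, 4, 2, 0);  [11] (4, 6, 2, 7, 1);  [12] (4, 6, 2, 7, 1);  [13] (5, 12, 4, 2, 0);  [14] (0, 8, 1, 2, 8)

Linkage partition of the 14 weights (4 classes, p=29):

[[1, 2, 8, 14], [3, 7, 11, 12], [4, 5, 10, 13], [6, 9]]


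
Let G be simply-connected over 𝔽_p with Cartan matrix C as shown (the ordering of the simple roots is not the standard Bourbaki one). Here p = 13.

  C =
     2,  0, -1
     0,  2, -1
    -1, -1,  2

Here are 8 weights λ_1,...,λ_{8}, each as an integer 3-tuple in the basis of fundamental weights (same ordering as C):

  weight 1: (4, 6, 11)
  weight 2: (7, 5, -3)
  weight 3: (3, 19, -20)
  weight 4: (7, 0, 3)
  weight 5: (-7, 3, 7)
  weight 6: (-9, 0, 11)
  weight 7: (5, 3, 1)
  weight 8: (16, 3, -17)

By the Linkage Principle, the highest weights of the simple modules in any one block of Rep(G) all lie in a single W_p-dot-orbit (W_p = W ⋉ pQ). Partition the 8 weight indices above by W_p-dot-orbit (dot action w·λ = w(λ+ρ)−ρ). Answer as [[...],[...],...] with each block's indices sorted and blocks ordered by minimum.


Root system A_3: the 3×3 matrix C matches after relabeling.

Ā_13 reps of the 8 weights (A_3, coords as presented):

  λ_1 → (6, 4, 2)
  λ_2 → (6, 4, 2)
  λ_3 → (6, 4, 2)
  λ_4 → (8, 1, 4)
  λ_5 → (6, 4, 2)
  λ_6 → (8, 1, 4)
  λ_7 → (6, 4, 2)
  λ_8 → (3, 8, 1)

Partition of {1..8} into 3 W_13-dot-orbits:

[[1, 2, 3, 5, 7], [4, 6], [8]]


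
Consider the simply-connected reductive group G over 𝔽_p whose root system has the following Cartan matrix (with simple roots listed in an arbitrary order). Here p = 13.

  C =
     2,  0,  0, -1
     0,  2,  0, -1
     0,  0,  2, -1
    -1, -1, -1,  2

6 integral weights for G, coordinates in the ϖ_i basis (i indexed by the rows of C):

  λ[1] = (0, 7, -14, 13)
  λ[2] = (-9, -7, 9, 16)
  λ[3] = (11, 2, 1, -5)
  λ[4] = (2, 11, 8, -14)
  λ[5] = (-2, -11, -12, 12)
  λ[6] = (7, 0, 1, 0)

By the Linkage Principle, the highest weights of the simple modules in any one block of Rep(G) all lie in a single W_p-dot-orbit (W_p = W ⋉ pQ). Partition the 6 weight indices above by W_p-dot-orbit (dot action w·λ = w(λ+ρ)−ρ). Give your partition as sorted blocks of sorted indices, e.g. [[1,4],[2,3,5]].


Cartan matrix: type D_4 (|W|=192); un-permuting the 4 rows.

λ_j+ρ reflected into Ā_13 (⟨·,θ^∨⟩≤13); 4-tuples as given:

  λ_1+ρ ↦ (8, 1, 2, 1) · λ_2+ρ ↦ (2, 4, 0, 3) · λ_3+ρ ↦ (8, 1, 2, 1) · λ_4+ρ ↦ (8, 1, 2, 1) · λ_5+ρ ↦ (8, 1, 2, 1) · λ_6+ρ ↦ (8, 1, 2, 1)

Partition of {1..6} into 2 W_13-dot-orbits:

[[1, 3, 4, 5, 6], [2]]


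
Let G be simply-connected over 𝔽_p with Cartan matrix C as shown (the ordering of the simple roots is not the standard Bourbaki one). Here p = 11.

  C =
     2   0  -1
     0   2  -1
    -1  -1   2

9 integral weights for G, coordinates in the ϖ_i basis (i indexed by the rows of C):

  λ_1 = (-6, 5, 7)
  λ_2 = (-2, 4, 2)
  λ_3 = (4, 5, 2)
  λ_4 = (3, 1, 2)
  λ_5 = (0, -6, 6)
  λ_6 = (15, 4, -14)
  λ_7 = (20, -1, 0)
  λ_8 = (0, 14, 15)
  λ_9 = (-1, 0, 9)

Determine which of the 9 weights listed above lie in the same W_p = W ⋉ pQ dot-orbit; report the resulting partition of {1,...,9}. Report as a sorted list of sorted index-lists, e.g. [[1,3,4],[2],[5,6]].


A_3 Cartan matrix, 3 simple roots permuted; ρ=(1,1,1).

Ā_11 reps of the 9 weights (A_3, coords as presented):

    [1] (2, 3, 3)
    [2] (1, 5, 2)
    [3] (2, 3, 3)
    [4] (4, 2, 3)
    [5] (1, 5, 2)
    [6] (2, 3, 3)
    [7] (0, 1, 10)
    [8] (1, 5, 1)
    [9] (0, 1, 10)

Partition of {1..9} into 5 W_11-dot-orbits:

[[1, 3, 6], [2, 5], [4], [7, 9], [8]]


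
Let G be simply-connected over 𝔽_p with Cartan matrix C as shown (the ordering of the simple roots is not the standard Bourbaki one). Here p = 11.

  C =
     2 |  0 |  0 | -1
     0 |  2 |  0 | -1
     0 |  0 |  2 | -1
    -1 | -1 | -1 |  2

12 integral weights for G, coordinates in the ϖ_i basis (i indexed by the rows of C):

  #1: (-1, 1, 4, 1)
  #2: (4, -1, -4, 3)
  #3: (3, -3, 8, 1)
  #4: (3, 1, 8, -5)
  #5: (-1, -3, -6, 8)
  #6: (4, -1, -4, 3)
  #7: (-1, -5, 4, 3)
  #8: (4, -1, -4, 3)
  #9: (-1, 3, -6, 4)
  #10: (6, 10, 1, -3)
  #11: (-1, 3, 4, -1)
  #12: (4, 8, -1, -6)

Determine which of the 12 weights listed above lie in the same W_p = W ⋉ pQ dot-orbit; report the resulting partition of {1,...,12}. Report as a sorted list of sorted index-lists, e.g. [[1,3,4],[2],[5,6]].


Root system D_4: the 4×4 matrix C matches after relabeling.

λ_j+ρ reflected into Ā_11 (⟨·,θ^∨⟩≤11); 4-tuples as given:

  1: (0, 2, 5, 2) · 2: (5, 0, 3, 1) · 3: (0, 2, 5, 2) · 4: (0, 2, 5, 2) · 5: (0, 2, 5, 2) · 6: (5, 0, 3, 1) · 7: (0, 4, 5, 0) · 8: (5, 0, 3, 1) · 9: (0, 4, 5, 0) · 10: (0, 4, 5, 0) · 11: (0, 4, 5, 0) · 12: (0, 4, 5, 0)

Linkage partition of the 12 weights (3 classes, p=11):

[[1, 3, 4, 5], [2, 6, 8], [7, 9, 10, 11, 12]]


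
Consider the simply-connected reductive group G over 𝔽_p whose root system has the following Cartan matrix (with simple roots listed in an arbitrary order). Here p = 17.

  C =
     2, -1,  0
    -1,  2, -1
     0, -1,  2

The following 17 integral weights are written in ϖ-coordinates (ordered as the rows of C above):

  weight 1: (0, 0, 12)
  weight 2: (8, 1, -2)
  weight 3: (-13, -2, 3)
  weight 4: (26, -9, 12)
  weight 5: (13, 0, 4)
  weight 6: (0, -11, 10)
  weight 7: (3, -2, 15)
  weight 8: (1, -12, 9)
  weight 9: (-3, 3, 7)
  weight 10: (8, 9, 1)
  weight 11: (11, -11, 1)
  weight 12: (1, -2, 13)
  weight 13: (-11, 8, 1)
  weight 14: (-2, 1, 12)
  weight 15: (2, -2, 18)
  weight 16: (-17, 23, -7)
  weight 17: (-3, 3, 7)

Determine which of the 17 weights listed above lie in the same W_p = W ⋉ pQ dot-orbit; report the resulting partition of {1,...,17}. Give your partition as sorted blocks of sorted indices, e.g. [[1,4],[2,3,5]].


Root system A_3: the 3×3 matrix C matches after relabeling.

Alcove-folded reps (p=17, 17 weights, presented ϖ-order):

  λ_1+ρ ↦ (1, 1, 13)
  λ_2+ρ ↦ (9, 1, 1)
  λ_3+ρ ↦ (1, 3, 9)
  λ_4+ρ ↦ (2, 2, 8)
  λ_5+ρ ↦ (11, 1, 2)
  λ_6+ρ ↦ (9, 1, 1)
  λ_7+ρ ↦ (1, 1, 13)
  λ_8+ρ ↦ (9, 1, 1)
  λ_9+ρ ↦ (2, 2, 8)
  λ_10+ρ ↦ (5, 8, 2)
  λ_11+ρ ↦ (2, 2, 8)
  λ_12+ρ ↦ (1, 1, 13)
  λ_13+ρ ↦ (9, 1, 1)
  λ_14+ρ ↦ (1, 1, 13)
  λ_15+ρ ↦ (1, 1, 13)
  λ_16+ρ ↦ (9, 1, 1)
  λ_17+ρ ↦ (2, 2, 8)

These 17 weights hit 6 W_17-dot-orbits; sizes (5, 5, 1, 4, 1, 1):

[[1, 7, 12, 14, 15], [2, 6, 8, 13, 16], [3], [4, 9, 11, 17], [5], [10]]


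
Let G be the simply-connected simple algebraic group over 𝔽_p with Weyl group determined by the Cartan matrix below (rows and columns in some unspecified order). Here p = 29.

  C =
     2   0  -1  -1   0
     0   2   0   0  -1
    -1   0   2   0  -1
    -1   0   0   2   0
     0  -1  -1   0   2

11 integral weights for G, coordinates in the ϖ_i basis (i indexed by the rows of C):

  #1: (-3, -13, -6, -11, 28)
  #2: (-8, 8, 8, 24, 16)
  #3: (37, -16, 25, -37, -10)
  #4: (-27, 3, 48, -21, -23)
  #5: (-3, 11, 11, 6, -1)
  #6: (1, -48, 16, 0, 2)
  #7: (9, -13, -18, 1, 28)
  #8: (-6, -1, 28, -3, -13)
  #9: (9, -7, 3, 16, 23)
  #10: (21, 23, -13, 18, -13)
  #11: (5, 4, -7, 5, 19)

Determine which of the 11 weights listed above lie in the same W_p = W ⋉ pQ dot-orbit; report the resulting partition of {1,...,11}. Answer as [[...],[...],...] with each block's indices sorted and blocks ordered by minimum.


A_5 Cartan matrix, 5 simple roots permuted; ρ=(1,1,1,1,1).

Alcove-folded reps (p=29, 11 weights, presented ϖ-order):

    1: (2, 12, 10, 5, 0)
    2: (1, 15, 2, 6, 2)
    3: (1, 15, 2, 6, 2)
    4: (1, 15, 2, 6, 2)
    5: (2, 12, 10, 5, 0)
    6: (1, 15, 2, 6, 2)
    7: (2, 12, 10, 5, 0)
    8: (2, 12, 10, 5, 0)
    9: (1, 15, 2, 6, 2)
    10: (2, 12, 10, 5, 0)
    11: (0, 3, 6, 4, 14)

Linkage partition of the 11 weights (3 classes, p=29):

[[1, 5, 7, 8, 10], [2, 3, 4, 6, 9], [11]]


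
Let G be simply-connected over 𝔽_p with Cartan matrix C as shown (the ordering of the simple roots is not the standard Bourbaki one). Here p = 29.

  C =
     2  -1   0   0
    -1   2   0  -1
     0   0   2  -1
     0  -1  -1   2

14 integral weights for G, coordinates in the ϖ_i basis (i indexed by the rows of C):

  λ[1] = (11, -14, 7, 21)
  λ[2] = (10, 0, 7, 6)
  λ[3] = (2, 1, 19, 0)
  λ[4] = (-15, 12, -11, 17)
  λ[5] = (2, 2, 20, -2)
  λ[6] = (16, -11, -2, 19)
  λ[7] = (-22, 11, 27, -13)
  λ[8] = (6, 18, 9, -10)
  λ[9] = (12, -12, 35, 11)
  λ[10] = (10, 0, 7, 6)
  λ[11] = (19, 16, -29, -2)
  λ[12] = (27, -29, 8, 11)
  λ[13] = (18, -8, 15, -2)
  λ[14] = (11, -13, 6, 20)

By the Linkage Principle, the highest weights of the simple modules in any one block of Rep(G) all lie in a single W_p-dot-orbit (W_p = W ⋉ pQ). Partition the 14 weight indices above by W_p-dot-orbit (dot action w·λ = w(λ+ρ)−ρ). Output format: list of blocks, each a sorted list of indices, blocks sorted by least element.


Dynkin diagram of C (from the 6 off-diagonal −1 entries): A_4.

W_29-reps of the 14 weights in Ā_29 (same 4-coord order as C):

  [1] (0, 12, 7, 9) · [2] (11, 1, 8, 7) · [3] (3, 2, 20, 1) · [4] (11, 1, 8, 7) · [5] (3, 2, 20, 1) · [6] (7, 10, 1, 9) · [7] (0, 12, 7, 9) · [8] (7, 10, 1, 9) · [9] (11, 1, 8, 7) · [10] (11, 1, 8, 7) · [11] (0, 12, 7, 9) · [12] (0, 12, 7, 9) · [13] (11, 1, 8, 7) · [14] (0, 12, 7, 9)

Linkage partition of the 14 weights (4 classes, p=29):

[[1, 7, 11, 12, 14], [2, 4, 9, 10, 13], [3, 5], [6, 8]]


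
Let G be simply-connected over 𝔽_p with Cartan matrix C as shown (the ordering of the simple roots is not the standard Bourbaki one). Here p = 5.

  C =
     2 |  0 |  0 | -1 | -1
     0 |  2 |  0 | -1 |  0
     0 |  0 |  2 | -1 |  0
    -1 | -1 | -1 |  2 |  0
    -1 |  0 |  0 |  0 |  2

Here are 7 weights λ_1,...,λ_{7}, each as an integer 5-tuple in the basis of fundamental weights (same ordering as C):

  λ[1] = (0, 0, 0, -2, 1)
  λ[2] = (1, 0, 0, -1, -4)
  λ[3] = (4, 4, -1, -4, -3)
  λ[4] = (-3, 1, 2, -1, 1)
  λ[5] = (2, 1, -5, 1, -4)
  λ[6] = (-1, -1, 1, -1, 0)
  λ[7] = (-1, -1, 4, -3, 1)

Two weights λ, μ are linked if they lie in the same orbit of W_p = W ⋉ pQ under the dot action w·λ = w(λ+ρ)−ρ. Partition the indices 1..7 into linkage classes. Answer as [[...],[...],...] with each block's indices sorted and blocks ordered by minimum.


C ↔ D_5 under row/col permutation; |W(D_5)| = 1920.

Folding the 7 weights λ_j+ρ into Ā_5 (reps in the given 5-coord order):

    λ_1+ρ ↦ (0, 0, 0, 1, 2)
    λ_2+ρ ↦ (0, 0, 0, 1, 2)
    λ_3+ρ ↦ (0, 0, 1, 2, 0)
    λ_4+ρ ↦ (0, 0, 1, 2, 0)
    λ_5+ρ ↦ (0, 0, 2, 0, 1)
    λ_6+ρ ↦ (0, 0, 2, 0, 1)
    λ_7+ρ ↦ (0, 0, 1, 2, 0)

These 7 weights hit 3 W_5-dot-orbits; sizes (2, 3, 2):

[[1, 2], [3, 4, 7], [5, 6]]


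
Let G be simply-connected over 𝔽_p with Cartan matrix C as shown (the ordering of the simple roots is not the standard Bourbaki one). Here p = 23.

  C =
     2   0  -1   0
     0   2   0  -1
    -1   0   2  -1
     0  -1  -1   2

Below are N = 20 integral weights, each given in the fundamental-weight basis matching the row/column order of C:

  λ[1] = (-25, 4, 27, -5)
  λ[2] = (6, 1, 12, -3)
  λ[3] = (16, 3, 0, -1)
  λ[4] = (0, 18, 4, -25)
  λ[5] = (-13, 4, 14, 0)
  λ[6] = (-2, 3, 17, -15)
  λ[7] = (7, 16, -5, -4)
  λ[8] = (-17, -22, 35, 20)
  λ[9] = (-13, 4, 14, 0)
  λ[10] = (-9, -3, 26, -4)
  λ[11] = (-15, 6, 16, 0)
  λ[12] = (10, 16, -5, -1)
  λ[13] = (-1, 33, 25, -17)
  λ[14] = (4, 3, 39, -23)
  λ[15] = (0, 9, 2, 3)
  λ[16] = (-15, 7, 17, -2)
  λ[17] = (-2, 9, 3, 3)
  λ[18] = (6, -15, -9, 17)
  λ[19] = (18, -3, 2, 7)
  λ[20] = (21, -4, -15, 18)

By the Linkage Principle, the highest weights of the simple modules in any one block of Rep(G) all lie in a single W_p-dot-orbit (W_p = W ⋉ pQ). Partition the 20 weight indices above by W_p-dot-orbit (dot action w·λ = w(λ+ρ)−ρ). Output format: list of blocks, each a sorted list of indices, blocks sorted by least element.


C ↔ A_4 under row/col permutation; |W(A_4)| = 120.

Alcove-folded reps (p=23, 20 weights, presented ϖ-order):

  λ_1+ρ ↦ (17, 4, 1, 0)
  λ_2+ρ ↦ (7, 0, 11, 2)
  λ_3+ρ ↦ (17, 4, 1, 0)
  λ_4+ρ ↦ (17, 4, 1, 0)
  λ_5+ρ ↦ (12, 5, 3, 1)
  λ_6+ρ ↦ (1, 10, 3, 4)
  λ_7+ρ ↦ (1, 10, 3, 4)
  λ_8+ρ ↦ (7, 0, 11, 2)
  λ_9+ρ ↦ (12, 5, 3, 1)
  λ_10+ρ ↦ (4, 1, 14, 1)
  λ_11+ρ ↦ (12, 5, 3, 1)
  λ_12+ρ ↦ (6, 12, 0, 4)
  λ_13+ρ ↦ (7, 0, 11, 2)
  λ_14+ρ ↦ (17, 4, 1, 0)
  λ_15+ρ ↦ (1, 10, 3, 4)
  λ_16+ρ ↦ (12, 5, 3, 1)
  λ_17+ρ ↦ (1, 10, 3, 4)
  λ_18+ρ ↦ (1, 10, 3, 4)
  λ_19+ρ ↦ (12, 5, 3, 1)
  λ_20+ρ ↦ (4, 1, 14, 1)

These 20 weights hit 6 W_23-dot-orbits; sizes (4, 3, 5, 5, 2, 1):

[[1, 3, 4, 14], [2, 8, 13], [5, 9, 11, 16, 19], [6, 7, 15, 17, 18], [10, 20], [12]]


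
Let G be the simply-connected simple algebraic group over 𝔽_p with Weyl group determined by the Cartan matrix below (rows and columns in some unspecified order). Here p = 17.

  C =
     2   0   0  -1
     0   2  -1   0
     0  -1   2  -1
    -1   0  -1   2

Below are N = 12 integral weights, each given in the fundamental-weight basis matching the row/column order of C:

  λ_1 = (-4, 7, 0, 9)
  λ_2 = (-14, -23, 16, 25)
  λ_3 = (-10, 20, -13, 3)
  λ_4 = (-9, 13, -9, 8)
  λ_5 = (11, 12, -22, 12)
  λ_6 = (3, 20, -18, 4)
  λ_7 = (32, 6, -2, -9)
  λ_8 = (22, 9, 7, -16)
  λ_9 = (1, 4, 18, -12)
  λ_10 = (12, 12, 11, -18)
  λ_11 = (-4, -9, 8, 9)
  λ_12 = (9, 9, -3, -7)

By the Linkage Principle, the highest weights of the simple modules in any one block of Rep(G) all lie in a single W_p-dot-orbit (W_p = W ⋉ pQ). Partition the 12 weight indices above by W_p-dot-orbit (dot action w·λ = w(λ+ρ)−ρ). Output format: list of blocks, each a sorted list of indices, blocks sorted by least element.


Cartan matrix: type A_4 (|W|=120); un-permuting the 4 rows.

Folding the 12 weights λ_j+ρ into Ā_17 (reps in the given 4-coord order):

  [1] (1, 6, 1, 7)
  [2] (4, 0, 5, 4)
  [3] (4, 0, 5, 4)
  [4] (1, 6, 1, 7)
  [5] (4, 0, 5, 4)
  [6] (4, 0, 5, 4)
  [7] (1, 6, 1, 7)
  [8] (1, 6, 1, 7)
  [9] (2, 2, 6, 2)
  [10] (4, 0, 5, 4)
  [11] (1, 6, 1, 7)
  [12] (2, 2, 6, 2)

Grouping the 12 weights by Ā_17-representative: 3 linkage classes.

[[1, 4, 7, 8, 11], [2, 3, 5, 6, 10], [9, 12]]


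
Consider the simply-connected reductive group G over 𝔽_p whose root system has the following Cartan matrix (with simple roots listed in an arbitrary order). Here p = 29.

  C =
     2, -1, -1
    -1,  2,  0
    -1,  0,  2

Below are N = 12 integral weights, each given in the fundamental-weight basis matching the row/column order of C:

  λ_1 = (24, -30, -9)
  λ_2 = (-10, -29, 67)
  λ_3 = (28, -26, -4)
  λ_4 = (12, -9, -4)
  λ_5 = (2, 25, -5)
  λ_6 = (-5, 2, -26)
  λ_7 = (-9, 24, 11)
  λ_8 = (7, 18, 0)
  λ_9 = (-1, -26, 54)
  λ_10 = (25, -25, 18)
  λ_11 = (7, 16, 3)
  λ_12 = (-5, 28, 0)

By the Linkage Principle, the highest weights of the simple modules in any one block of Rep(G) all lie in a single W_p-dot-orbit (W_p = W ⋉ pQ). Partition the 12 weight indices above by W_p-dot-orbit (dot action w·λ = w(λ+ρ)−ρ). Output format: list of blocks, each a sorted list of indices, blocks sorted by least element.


C ↔ A_3 under row/col permutation; |W(A_3)| = 24.

Ā_29 reps of the 12 weights (A_3, coords as presented):

  [1] (8, 17, 4);  [2] (8, 19, 1);  [3] (1, 25, 3);  [4] (2, 8, 3);  [5] (1, 25, 3);  [6] (1, 25, 3);  [7] (8, 17, 4);  [8] (8, 19, 1);  [9] (1, 25, 3);  [10] (2, 8, 3);  [11] (8, 17, 4);  [12] (1, 25, 3)

4 distinct reps among the 12 weights ⇒ 4 W_29-linkage classes:

[[1, 7, 11], [2, 8], [3, 5, 6, 9, 12], [4, 10]]


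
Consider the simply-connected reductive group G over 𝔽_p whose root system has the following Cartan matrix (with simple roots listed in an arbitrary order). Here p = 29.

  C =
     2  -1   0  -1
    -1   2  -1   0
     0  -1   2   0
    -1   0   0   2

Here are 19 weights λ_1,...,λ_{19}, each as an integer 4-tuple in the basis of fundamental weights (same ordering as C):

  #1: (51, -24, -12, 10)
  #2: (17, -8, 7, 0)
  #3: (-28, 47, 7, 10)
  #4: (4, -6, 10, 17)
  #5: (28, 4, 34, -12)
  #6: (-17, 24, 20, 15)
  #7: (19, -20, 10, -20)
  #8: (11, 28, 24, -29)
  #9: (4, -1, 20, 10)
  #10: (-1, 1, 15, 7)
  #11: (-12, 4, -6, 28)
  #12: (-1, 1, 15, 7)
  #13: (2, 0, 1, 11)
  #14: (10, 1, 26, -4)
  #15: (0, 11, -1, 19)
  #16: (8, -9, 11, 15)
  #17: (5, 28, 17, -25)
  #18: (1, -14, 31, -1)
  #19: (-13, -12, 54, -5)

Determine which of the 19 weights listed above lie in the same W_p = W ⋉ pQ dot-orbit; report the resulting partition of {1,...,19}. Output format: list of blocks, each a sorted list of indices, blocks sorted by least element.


C ↔ A_4 under row/col permutation; |W(A_4)| = 120.

λ_j+ρ reflected into Ā_29 (⟨·,θ^∨⟩≤29); 4-tuples as given:

  λ_1+ρ ↦ (0, 5, 6, 18)
  λ_2+ρ ↦ (11, 7, 1, 1)
  λ_3+ρ ↦ (0, 2, 16, 8)
  λ_4+ρ ↦ (0, 5, 6, 18)
  λ_5+ρ ↦ (0, 5, 6, 18)
  λ_6+ρ ↦ (1, 8, 4, 16)
  λ_7+ρ ↦ (11, 7, 1, 1)
  λ_8+ρ ↦ (1, 8, 4, 16)
  λ_9+ρ ↦ (5, 0, 13, 3)
  λ_10+ρ ↦ (0, 2, 16, 8)
  λ_11+ρ ↦ (0, 5, 6, 18)
  λ_12+ρ ↦ (0, 2, 16, 8)
  λ_13+ρ ↦ (3, 1, 2, 12)
  λ_14+ρ ↦ (0, 2, 16, 8)
  λ_15+ρ ↦ (1, 8, 4, 16)
  λ_16+ρ ↦ (1, 8, 4, 16)
  λ_17+ρ ↦ (0, 5, 6, 18)
  λ_18+ρ ↦ (0, 2, 16, 8)
  λ_19+ρ ↦ (3, 1, 2, 12)

These 19 weights hit 6 W_29-dot-orbits; sizes (5, 2, 5, 4, 1, 2):

[[1, 4, 5, 11, 17], [2, 7], [3, 10, 12, 14, 18], [6, 8, 15, 16], [9], [13, 19]]


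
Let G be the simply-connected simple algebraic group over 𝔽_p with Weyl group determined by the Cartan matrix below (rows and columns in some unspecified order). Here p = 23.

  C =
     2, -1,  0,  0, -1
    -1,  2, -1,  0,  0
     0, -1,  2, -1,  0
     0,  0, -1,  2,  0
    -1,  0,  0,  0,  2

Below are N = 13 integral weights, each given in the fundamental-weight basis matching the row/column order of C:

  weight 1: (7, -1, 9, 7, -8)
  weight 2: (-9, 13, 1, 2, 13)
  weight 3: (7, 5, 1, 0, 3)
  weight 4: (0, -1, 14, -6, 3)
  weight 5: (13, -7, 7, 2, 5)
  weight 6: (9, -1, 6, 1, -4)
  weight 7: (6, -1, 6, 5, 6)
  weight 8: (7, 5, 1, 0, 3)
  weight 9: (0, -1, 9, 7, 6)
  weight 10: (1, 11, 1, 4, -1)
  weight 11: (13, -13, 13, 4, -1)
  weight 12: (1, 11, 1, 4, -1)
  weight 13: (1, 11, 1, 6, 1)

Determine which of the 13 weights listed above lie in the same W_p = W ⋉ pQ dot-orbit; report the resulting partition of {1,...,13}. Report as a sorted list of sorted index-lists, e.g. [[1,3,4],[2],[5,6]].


C ↔ A_5 under row/col permutation; |W(A_5)| = 720.

Alcove-folded reps (p=23, 13 weights, presented ϖ-order):

  λ_1 → (1, 0, 10, 5, 4);  λ_2 → (8, 6, 2, 1, 4);  λ_3 → (8, 6, 2, 1, 4);  λ_4 → (1, 0, 10, 5, 4);  λ_5 → (8, 6, 2, 1, 4);  λ_6 → (7, 0, 7, 2, 3);  λ_7 → (7, 0, 7, 2, 3);  λ_8 → (8, 6, 2, 1, 4);  λ_9 → (1, 0, 10, 5, 4);  λ_10 → (2, 12, 2, 5, 0);  λ_11 → (2, 12, 2, 5, 0);  λ_12 → (2, 12, 2, 5, 0);  λ_13 → (2, 12, 2, 5, 0)

4 distinct reps among the 13 weights ⇒ 4 W_23-linkage classes:

[[1, 4, 9], [2, 3, 5, 8], [6, 7], [10, 11, 12, 13]]


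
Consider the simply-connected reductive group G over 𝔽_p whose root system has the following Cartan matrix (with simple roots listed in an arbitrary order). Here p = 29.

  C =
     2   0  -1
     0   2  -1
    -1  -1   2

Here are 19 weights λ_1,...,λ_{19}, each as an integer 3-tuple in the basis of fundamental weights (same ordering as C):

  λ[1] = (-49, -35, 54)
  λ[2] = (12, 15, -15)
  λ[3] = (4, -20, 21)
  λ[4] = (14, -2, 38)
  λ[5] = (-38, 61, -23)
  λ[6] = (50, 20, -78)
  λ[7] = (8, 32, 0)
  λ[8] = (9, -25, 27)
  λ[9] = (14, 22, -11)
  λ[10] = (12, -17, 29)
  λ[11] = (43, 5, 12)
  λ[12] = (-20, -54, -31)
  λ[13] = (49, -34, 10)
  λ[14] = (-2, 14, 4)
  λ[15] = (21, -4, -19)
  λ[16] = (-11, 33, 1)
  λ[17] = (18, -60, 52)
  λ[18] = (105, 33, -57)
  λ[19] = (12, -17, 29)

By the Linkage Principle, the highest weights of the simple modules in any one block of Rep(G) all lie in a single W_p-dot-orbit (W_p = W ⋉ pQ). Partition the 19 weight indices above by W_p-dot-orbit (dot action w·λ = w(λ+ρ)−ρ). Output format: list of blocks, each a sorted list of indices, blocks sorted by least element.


Dynkin diagram of C (from the 4 off-diagonal −1 entries): A_3.

W_29-reps of the 19 weights in Ā_29 (same 3-coord order as C):

  [1] (5, 19, 3) · [2] (1, 2, 13) · [3] (5, 19, 3) · [4] (1, 15, 4) · [5] (1, 18, 3) · [6] (5, 19, 3) · [7] (1, 15, 4) · [8] (1, 15, 4) · [9] (5, 13, 10) · [10] (1, 2, 13) · [11] (5, 13, 10) · [12] (1, 15, 4) · [13] (1, 18, 3) · [14] (1, 15, 4) · [15] (1, 18, 3) · [16] (5, 19, 3) · [17] (5, 13, 10) · [18] (5, 19, 3) · [19] (1, 2, 13)

Partition of {1..19} into 5 W_29-dot-orbits:

[[1, 3, 6, 16, 18], [2, 10, 19], [4, 7, 8, 12, 14], [5, 13, 15], [9, 11, 17]]
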